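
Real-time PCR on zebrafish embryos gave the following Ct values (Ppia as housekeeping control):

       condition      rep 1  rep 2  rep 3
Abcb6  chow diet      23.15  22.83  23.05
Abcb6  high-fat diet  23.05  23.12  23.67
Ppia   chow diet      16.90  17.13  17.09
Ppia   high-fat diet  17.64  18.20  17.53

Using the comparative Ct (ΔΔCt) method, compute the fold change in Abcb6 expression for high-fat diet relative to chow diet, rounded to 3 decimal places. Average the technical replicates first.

1.395

Mean Ct: Abcb6 chow diet 23.010; Abcb6 high-fat diet 23.280; Ppia chow diet 17.040; Ppia high-fat diet 17.790
ΔCt(chow diet) = 23.010 − 17.040 = 5.970
ΔCt(high-fat diet) = 23.280 − 17.790 = 5.490
ΔΔCt = 5.490 − 5.970 = -0.480
Fold change = 2^(−(-0.480)) = 2^0.480 = 1.3947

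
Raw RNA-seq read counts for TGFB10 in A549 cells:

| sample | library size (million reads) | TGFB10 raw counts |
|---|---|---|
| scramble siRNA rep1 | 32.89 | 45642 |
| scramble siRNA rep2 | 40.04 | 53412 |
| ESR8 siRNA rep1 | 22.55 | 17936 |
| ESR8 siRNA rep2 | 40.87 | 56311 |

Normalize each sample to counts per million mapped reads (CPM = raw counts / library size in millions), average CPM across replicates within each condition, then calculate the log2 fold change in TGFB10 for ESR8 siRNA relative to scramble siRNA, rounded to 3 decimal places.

CPM(scramble siRNA rep1) = 45642 / 32.89 = 1387.7166
CPM(scramble siRNA rep2) = 53412 / 40.04 = 1333.9660
CPM(ESR8 siRNA rep1) = 17936 / 22.55 = 795.3880
CPM(ESR8 siRNA rep2) = 56311 / 40.87 = 1377.8077
mean CPM(scramble siRNA) = 1360.8413; mean CPM(ESR8 siRNA) = 1086.5979
Fold change = 1086.5979 / 1360.8413 = 0.79848
log2(0.79848) = -0.3247

-0.325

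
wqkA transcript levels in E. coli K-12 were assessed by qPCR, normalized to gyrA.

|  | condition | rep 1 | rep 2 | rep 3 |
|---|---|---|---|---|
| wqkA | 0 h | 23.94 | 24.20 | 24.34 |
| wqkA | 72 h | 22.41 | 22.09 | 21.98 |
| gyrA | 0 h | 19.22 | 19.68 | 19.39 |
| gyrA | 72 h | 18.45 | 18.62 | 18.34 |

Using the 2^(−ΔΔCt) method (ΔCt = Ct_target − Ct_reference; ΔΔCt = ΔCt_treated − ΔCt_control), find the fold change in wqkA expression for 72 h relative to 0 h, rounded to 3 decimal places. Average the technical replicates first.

2.056

Mean Ct: wqkA 0 h 24.160; wqkA 72 h 22.160; gyrA 0 h 19.430; gyrA 72 h 18.470
ΔCt(0 h) = 24.160 − 19.430 = 4.730
ΔCt(72 h) = 22.160 − 18.470 = 3.690
ΔΔCt = 3.690 − 4.730 = -1.040
Fold change = 2^(−(-1.040)) = 2^1.040 = 2.0562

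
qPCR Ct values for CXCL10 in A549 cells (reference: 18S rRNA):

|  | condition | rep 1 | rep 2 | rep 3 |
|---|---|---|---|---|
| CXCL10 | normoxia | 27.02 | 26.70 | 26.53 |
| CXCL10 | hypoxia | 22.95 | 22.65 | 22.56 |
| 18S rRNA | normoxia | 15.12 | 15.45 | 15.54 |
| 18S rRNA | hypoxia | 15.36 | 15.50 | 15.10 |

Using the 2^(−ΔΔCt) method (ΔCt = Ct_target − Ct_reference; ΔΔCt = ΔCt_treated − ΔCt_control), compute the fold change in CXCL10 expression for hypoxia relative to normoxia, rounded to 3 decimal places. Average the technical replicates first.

Mean Ct: CXCL10 normoxia 26.750; CXCL10 hypoxia 22.720; 18S rRNA normoxia 15.370; 18S rRNA hypoxia 15.320
ΔCt(normoxia) = 26.750 − 15.370 = 11.380
ΔCt(hypoxia) = 22.720 − 15.320 = 7.400
ΔΔCt = 7.400 − 11.380 = -3.980
Fold change = 2^(−(-3.980)) = 2^3.980 = 15.7797

15.780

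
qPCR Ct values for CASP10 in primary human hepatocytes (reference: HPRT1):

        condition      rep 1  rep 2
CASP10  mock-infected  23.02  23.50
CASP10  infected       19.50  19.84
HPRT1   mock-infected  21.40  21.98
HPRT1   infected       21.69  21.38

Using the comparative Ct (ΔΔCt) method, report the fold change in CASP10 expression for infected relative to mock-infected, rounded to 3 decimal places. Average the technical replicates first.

Mean Ct: CASP10 mock-infected 23.260; CASP10 infected 19.670; HPRT1 mock-infected 21.690; HPRT1 infected 21.535
ΔCt(mock-infected) = 23.260 − 21.690 = 1.570
ΔCt(infected) = 19.670 − 21.535 = -1.865
ΔΔCt = -1.865 − 1.570 = -3.435
Fold change = 2^(−(-3.435)) = 2^3.435 = 10.8153

10.815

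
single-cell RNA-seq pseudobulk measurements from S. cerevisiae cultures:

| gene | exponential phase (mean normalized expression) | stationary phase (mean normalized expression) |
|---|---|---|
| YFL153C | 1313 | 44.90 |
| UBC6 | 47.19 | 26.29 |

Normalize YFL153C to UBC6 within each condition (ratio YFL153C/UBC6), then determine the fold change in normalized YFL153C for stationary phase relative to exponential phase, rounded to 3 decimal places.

0.061

YFL153C/UBC6 (exponential phase) = 1313 / 47.19 = 27.824
YFL153C/UBC6 (stationary phase) = 44.90 / 26.29 = 1.7079
Fold change = 1.7079 / 27.824 = 0.0614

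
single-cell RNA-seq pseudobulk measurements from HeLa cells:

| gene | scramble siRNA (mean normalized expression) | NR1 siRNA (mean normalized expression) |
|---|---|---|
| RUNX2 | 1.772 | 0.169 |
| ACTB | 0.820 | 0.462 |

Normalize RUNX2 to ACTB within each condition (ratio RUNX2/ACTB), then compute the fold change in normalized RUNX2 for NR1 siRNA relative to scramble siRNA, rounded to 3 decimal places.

RUNX2/ACTB (scramble siRNA) = 1.772 / 0.820 = 2.161
RUNX2/ACTB (NR1 siRNA) = 0.169 / 0.462 = 0.3658
Fold change = 0.3658 / 2.161 = 0.1693

0.169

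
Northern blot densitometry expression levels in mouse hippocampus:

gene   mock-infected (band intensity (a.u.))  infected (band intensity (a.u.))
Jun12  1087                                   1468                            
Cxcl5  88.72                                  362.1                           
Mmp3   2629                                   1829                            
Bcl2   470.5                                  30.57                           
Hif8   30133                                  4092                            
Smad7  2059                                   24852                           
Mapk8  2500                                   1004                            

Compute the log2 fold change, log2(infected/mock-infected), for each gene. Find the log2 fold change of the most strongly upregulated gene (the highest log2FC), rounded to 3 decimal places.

log2(1468/1087) = 0.434  (Jun12)
log2(362.1/88.72) = 2.029  (Cxcl5)
log2(1829/2629) = -0.523  (Mmp3)
log2(30.57/470.5) = -3.944  (Bcl2)
log2(4092/30133) = -2.880  (Hif8)
log2(24852/2059) = 3.593  (Smad7)
log2(1004/2500) = -1.316  (Mapk8)
Smad7 is most strongly upregulated.

3.593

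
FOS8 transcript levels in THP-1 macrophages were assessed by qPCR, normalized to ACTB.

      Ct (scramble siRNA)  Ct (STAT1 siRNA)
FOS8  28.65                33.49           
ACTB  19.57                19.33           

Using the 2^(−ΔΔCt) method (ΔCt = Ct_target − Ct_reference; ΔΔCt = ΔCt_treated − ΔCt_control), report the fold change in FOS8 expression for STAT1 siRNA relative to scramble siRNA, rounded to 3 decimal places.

ΔCt(scramble siRNA) = 28.650 − 19.570 = 9.080
ΔCt(STAT1 siRNA) = 33.490 − 19.330 = 14.160
ΔΔCt = 14.160 − 9.080 = 5.080
Fold change = 2^(−5.080) = 0.0296

0.030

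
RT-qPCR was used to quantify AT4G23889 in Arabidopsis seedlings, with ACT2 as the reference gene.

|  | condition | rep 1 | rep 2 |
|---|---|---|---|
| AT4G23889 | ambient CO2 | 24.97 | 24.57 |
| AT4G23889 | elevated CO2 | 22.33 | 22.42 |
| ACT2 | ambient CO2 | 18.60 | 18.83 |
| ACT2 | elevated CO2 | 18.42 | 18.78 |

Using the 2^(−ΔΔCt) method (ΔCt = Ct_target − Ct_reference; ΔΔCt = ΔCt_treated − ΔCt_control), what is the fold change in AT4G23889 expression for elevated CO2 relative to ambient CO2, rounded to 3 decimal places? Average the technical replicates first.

4.857

Mean Ct: AT4G23889 ambient CO2 24.770; AT4G23889 elevated CO2 22.375; ACT2 ambient CO2 18.715; ACT2 elevated CO2 18.600
ΔCt(ambient CO2) = 24.770 − 18.715 = 6.055
ΔCt(elevated CO2) = 22.375 − 18.600 = 3.775
ΔΔCt = 3.775 − 6.055 = -2.280
Fold change = 2^(−(-2.280)) = 2^2.280 = 4.8568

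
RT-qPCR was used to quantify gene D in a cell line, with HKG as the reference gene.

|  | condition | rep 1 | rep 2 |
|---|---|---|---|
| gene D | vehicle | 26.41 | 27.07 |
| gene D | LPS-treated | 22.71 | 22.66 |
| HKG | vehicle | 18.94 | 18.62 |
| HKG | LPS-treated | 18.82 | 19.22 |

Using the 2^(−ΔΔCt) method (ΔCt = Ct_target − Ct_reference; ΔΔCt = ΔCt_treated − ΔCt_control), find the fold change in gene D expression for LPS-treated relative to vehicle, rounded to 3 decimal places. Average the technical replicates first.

19.630

Mean Ct: gene D vehicle 26.740; gene D LPS-treated 22.685; HKG vehicle 18.780; HKG LPS-treated 19.020
ΔCt(vehicle) = 26.740 − 18.780 = 7.960
ΔCt(LPS-treated) = 22.685 − 19.020 = 3.665
ΔΔCt = 3.665 − 7.960 = -4.295
Fold change = 2^(−(-4.295)) = 2^4.295 = 19.6302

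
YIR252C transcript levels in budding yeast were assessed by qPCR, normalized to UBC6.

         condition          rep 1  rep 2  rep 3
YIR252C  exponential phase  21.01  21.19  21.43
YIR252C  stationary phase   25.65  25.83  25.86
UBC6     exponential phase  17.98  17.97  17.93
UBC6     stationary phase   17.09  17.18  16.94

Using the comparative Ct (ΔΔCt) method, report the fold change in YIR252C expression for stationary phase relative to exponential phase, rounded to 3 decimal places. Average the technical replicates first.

0.023

Mean Ct: YIR252C exponential phase 21.210; YIR252C stationary phase 25.780; UBC6 exponential phase 17.960; UBC6 stationary phase 17.070
ΔCt(exponential phase) = 21.210 − 17.960 = 3.250
ΔCt(stationary phase) = 25.780 − 17.070 = 8.710
ΔΔCt = 8.710 − 3.250 = 5.460
Fold change = 2^(−5.460) = 0.0227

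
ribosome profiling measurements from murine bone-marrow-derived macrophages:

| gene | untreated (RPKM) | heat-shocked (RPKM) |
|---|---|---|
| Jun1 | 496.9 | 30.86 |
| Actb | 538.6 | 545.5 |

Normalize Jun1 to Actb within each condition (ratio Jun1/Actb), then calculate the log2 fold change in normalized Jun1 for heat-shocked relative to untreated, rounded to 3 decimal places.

-4.028

Jun1/Actb (untreated) = 496.9 / 538.6 = 0.92258
Jun1/Actb (heat-shocked) = 30.86 / 545.5 = 0.056572
Fold change = 0.056572 / 0.92258 = 0.0613
log2(0.0613) = -4.0275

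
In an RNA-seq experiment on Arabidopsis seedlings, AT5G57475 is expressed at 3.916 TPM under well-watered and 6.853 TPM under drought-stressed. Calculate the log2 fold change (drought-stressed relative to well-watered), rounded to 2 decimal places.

0.81

Fold change = 6.853 / 3.916 = 1.7500
log2(1.7500) = 0.807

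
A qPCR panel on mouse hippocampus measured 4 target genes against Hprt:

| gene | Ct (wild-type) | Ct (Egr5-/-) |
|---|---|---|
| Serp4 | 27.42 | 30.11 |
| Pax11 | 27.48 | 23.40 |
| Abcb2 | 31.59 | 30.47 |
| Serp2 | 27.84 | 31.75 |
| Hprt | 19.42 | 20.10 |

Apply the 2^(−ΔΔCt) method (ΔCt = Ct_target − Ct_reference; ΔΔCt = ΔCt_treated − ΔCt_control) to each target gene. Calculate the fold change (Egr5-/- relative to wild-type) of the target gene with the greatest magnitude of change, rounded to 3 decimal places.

Serp4: ΔΔCt = (30.11−20.10) − (27.42−19.42) = 10.01 − 8.00 = 2.01; fold change = 2^-2.01 = 0.248
Pax11: ΔΔCt = (23.40−20.10) − (27.48−19.42) = 3.30 − 8.06 = -4.76; fold change = 2^4.76 = 27.096
Abcb2: ΔΔCt = (30.47−20.10) − (31.59−19.42) = 10.37 − 12.17 = -1.80; fold change = 2^1.80 = 3.482
Serp2: ΔΔCt = (31.75−20.10) − (27.84−19.42) = 11.65 − 8.42 = 3.23; fold change = 2^-3.23 = 0.107
Pax11 has the largest |ΔΔCt| = 4.76.

27.096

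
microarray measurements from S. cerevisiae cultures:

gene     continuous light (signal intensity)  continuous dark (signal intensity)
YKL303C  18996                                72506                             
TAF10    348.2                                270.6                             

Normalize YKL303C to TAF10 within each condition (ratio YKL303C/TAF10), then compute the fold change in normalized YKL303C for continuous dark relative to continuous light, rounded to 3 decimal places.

4.911

YKL303C/TAF10 (continuous light) = 18996 / 348.2 = 54.555
YKL303C/TAF10 (continuous dark) = 72506 / 270.6 = 267.95
Fold change = 267.95 / 54.555 = 4.9115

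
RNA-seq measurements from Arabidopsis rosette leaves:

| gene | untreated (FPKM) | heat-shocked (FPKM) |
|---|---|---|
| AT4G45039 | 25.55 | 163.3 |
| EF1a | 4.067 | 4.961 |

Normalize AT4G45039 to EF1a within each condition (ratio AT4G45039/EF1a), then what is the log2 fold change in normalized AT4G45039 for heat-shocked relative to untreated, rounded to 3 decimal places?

2.389

AT4G45039/EF1a (untreated) = 25.55 / 4.067 = 6.2823
AT4G45039/EF1a (heat-shocked) = 163.3 / 4.961 = 32.917
Fold change = 32.917 / 6.2823 = 5.2396
log2(5.2396) = 2.3895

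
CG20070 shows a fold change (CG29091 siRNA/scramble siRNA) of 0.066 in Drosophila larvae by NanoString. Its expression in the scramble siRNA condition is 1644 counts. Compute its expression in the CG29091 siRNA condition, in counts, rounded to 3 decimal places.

CG29091 siRNA expression = 1644 × 0.066 = 108.504

108.504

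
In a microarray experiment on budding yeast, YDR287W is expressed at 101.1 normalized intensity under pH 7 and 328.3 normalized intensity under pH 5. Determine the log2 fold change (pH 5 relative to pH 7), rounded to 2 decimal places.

1.70

Fold change = 328.3 / 101.1 = 3.2473
log2(3.2473) = 1.699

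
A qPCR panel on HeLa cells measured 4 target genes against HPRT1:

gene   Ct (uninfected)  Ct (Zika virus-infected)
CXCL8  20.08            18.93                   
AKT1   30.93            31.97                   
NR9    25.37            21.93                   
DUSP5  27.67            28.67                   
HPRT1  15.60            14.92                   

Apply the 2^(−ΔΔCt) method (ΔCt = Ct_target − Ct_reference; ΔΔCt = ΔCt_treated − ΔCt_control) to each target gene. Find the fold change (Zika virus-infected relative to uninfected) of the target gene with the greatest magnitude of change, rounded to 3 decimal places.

6.774

CXCL8: ΔΔCt = (18.93−14.92) − (20.08−15.60) = 4.01 − 4.48 = -0.47; fold change = 2^0.47 = 1.385
AKT1: ΔΔCt = (31.97−14.92) − (30.93−15.60) = 17.05 − 15.33 = 1.72; fold change = 2^-1.72 = 0.304
NR9: ΔΔCt = (21.93−14.92) − (25.37−15.60) = 7.01 − 9.77 = -2.76; fold change = 2^2.76 = 6.774
DUSP5: ΔΔCt = (28.67−14.92) − (27.67−15.60) = 13.75 − 12.07 = 1.68; fold change = 2^-1.68 = 0.312
NR9 has the largest |ΔΔCt| = 2.76.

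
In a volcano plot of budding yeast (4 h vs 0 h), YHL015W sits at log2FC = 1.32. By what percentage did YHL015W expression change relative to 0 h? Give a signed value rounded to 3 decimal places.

Fold change = 2^(1.32) = 2.4967
Percent change = (FC − 1) × 100% = (2.4967 − 1) × 100 = 149.666%

149.666%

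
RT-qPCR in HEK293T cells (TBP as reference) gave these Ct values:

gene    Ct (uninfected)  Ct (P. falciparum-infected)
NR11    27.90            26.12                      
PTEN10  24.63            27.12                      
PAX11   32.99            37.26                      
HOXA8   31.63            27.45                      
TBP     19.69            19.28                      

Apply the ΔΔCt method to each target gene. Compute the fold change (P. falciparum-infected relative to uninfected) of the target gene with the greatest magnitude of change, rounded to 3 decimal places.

0.039

NR11: ΔΔCt = (26.12−19.28) − (27.90−19.69) = 6.84 − 8.21 = -1.37; fold change = 2^1.37 = 2.585
PTEN10: ΔΔCt = (27.12−19.28) − (24.63−19.69) = 7.84 − 4.94 = 2.90; fold change = 2^-2.90 = 0.134
PAX11: ΔΔCt = (37.26−19.28) − (32.99−19.69) = 17.98 − 13.30 = 4.68; fold change = 2^-4.68 = 0.039
HOXA8: ΔΔCt = (27.45−19.28) − (31.63−19.69) = 8.17 − 11.94 = -3.77; fold change = 2^3.77 = 13.642
PAX11 has the largest |ΔΔCt| = 4.68.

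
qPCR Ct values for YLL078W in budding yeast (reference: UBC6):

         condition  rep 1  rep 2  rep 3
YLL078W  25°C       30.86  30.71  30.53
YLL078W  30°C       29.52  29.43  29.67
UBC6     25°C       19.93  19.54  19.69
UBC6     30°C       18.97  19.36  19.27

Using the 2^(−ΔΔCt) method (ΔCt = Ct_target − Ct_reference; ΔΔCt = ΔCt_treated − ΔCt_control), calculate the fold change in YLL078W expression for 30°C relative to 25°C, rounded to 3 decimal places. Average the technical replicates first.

Mean Ct: YLL078W 25°C 30.700; YLL078W 30°C 29.540; UBC6 25°C 19.720; UBC6 30°C 19.200
ΔCt(25°C) = 30.700 − 19.720 = 10.980
ΔCt(30°C) = 29.540 − 19.200 = 10.340
ΔΔCt = 10.340 − 10.980 = -0.640
Fold change = 2^(−(-0.640)) = 2^0.640 = 1.5583

1.558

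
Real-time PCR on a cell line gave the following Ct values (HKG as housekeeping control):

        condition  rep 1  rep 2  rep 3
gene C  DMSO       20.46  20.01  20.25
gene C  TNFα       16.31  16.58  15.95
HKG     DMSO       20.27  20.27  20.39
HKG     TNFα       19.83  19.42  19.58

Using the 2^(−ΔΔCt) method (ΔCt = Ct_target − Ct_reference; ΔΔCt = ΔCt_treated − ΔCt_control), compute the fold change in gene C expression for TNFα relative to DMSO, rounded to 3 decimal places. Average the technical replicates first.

Mean Ct: gene C DMSO 20.240; gene C TNFα 16.280; HKG DMSO 20.310; HKG TNFα 19.610
ΔCt(DMSO) = 20.240 − 20.310 = -0.070
ΔCt(TNFα) = 16.280 − 19.610 = -3.330
ΔΔCt = -3.330 − (-0.070) = -3.260
Fold change = 2^(−(-3.260)) = 2^3.260 = 9.5798

9.580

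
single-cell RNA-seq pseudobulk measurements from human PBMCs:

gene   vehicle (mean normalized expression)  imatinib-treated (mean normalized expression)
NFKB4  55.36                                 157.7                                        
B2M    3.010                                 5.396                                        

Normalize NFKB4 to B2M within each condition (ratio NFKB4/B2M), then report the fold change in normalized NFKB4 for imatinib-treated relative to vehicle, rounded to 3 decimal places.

NFKB4/B2M (vehicle) = 55.36 / 3.010 = 18.392
NFKB4/B2M (imatinib-treated) = 157.7 / 5.396 = 29.225
Fold change = 29.225 / 18.392 = 1.5890

1.589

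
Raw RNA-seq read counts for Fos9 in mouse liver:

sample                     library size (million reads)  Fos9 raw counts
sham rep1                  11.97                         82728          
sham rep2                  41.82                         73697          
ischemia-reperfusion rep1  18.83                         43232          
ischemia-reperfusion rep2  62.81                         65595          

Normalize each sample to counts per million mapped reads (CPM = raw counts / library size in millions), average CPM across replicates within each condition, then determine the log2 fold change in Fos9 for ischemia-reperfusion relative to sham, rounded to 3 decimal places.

CPM(sham rep1) = 82728 / 11.97 = 6911.2782
CPM(sham rep2) = 73697 / 41.82 = 1762.2429
CPM(ischemia-reperfusion rep1) = 43232 / 18.83 = 2295.9108
CPM(ischemia-reperfusion rep2) = 65595 / 62.81 = 1044.3401
mean CPM(sham) = 4336.7606; mean CPM(ischemia-reperfusion) = 1670.1254
Fold change = 1670.1254 / 4336.7606 = 0.38511
log2(0.38511) = -1.3767

-1.377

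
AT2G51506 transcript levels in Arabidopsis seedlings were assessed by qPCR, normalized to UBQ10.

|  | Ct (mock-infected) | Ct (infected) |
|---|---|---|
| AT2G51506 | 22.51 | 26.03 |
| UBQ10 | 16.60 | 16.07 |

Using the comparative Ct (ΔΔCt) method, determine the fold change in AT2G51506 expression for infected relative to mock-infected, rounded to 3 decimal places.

0.060

ΔCt(mock-infected) = 22.510 − 16.600 = 5.910
ΔCt(infected) = 26.030 − 16.070 = 9.960
ΔΔCt = 9.960 − 5.910 = 4.050
Fold change = 2^(−4.050) = 0.0604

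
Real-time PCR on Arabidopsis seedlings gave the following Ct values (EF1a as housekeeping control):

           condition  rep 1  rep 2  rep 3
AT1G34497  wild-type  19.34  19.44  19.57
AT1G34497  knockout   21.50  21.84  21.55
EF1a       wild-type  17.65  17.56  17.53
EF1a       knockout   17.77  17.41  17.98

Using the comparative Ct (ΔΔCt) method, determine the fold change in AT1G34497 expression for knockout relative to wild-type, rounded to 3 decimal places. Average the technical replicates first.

Mean Ct: AT1G34497 wild-type 19.450; AT1G34497 knockout 21.630; EF1a wild-type 17.580; EF1a knockout 17.720
ΔCt(wild-type) = 19.450 − 17.580 = 1.870
ΔCt(knockout) = 21.630 − 17.720 = 3.910
ΔΔCt = 3.910 − 1.870 = 2.040
Fold change = 2^(−2.040) = 0.2432

0.243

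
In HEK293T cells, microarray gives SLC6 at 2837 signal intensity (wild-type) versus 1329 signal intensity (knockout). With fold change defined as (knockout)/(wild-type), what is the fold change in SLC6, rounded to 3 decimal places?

0.468

Fold change = 1329 / 2837 = 0.4685
SLC6 is downregulated.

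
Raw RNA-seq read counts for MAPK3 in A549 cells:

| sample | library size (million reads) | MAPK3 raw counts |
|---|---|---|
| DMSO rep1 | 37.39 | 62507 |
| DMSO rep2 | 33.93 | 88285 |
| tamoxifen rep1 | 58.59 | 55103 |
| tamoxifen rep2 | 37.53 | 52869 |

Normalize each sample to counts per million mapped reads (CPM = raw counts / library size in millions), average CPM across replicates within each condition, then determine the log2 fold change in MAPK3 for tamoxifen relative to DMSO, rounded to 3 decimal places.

CPM(DMSO rep1) = 62507 / 37.39 = 1671.7572
CPM(DMSO rep2) = 88285 / 33.93 = 2601.9747
CPM(tamoxifen rep1) = 55103 / 58.59 = 940.4847
CPM(tamoxifen rep2) = 52869 / 37.53 = 1408.7130
mean CPM(DMSO) = 2136.8659; mean CPM(tamoxifen) = 1174.5989
Fold change = 1174.5989 / 2136.8659 = 0.54968
log2(0.54968) = -0.8633

-0.863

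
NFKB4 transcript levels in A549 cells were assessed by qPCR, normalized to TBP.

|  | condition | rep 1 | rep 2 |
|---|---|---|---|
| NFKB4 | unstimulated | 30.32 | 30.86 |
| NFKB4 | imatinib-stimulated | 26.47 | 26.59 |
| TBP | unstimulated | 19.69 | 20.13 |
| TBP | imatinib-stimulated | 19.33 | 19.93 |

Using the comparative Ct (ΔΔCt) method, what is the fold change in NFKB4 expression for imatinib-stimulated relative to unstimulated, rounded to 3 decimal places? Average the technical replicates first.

13.737

Mean Ct: NFKB4 unstimulated 30.590; NFKB4 imatinib-stimulated 26.530; TBP unstimulated 19.910; TBP imatinib-stimulated 19.630
ΔCt(unstimulated) = 30.590 − 19.910 = 10.680
ΔCt(imatinib-stimulated) = 26.530 − 19.630 = 6.900
ΔΔCt = 6.900 − 10.680 = -3.780
Fold change = 2^(−(-3.780)) = 2^3.780 = 13.7370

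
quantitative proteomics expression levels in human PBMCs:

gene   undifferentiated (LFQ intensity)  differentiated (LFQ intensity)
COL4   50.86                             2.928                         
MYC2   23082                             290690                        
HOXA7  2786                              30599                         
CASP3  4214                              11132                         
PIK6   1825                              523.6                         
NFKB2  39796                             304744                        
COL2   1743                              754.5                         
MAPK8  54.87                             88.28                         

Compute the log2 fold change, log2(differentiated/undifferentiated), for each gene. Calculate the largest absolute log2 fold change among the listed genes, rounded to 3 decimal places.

log2(2.928/50.86) = -4.119  (COL4)
log2(290690/23082) = 3.655  (MYC2)
log2(30599/2786) = 3.457  (HOXA7)
log2(11132/4214) = 1.401  (CASP3)
log2(523.6/1825) = -1.801  (PIK6)
log2(304744/39796) = 2.937  (NFKB2)
log2(754.5/1743) = -1.208  (COL2)
log2(88.28/54.87) = 0.686  (MAPK8)
The largest magnitude belongs to COL4.

4.119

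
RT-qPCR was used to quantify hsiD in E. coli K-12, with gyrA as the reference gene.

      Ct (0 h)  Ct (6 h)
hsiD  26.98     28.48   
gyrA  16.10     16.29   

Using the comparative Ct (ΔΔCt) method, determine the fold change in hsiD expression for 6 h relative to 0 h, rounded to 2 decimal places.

0.40

ΔCt(0 h) = 26.980 − 16.100 = 10.880
ΔCt(6 h) = 28.480 − 16.290 = 12.190
ΔΔCt = 12.190 − 10.880 = 1.310
Fold change = 2^(−1.310) = 0.403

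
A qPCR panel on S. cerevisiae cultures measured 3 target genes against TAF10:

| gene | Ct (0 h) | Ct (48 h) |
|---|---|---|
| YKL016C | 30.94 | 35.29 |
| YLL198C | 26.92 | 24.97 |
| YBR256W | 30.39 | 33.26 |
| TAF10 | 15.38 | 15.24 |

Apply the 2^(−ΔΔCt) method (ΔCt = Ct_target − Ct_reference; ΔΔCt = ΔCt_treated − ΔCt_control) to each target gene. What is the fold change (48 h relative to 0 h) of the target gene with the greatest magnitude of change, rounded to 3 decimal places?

YKL016C: ΔΔCt = (35.29−15.24) − (30.94−15.38) = 20.05 − 15.56 = 4.49; fold change = 2^-4.49 = 0.045
YLL198C: ΔΔCt = (24.97−15.24) − (26.92−15.38) = 9.73 − 11.54 = -1.81; fold change = 2^1.81 = 3.506
YBR256W: ΔΔCt = (33.26−15.24) − (30.39−15.38) = 18.02 − 15.01 = 3.01; fold change = 2^-3.01 = 0.124
YKL016C has the largest |ΔΔCt| = 4.49.

0.045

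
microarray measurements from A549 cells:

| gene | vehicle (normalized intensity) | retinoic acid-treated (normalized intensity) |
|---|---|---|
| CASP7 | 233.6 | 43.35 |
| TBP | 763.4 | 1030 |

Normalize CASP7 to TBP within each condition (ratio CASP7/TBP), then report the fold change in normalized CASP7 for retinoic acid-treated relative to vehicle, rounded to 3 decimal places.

CASP7/TBP (vehicle) = 233.6 / 763.4 = 0.306
CASP7/TBP (retinoic acid-treated) = 43.35 / 1030 = 0.042087
Fold change = 0.042087 / 0.306 = 0.1375

0.138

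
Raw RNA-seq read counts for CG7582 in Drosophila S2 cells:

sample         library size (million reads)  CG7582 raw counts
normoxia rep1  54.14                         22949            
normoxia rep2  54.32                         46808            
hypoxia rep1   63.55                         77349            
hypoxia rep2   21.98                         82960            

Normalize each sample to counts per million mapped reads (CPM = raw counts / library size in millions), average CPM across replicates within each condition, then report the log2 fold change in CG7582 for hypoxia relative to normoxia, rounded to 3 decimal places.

1.957

CPM(normoxia rep1) = 22949 / 54.14 = 423.8825
CPM(normoxia rep2) = 46808 / 54.32 = 861.7084
CPM(hypoxia rep1) = 77349 / 63.55 = 1217.1361
CPM(hypoxia rep2) = 82960 / 21.98 = 3774.3403
mean CPM(normoxia) = 642.7955; mean CPM(hypoxia) = 2495.7382
Fold change = 2495.7382 / 642.7955 = 3.88263
log2(3.88263) = 1.9570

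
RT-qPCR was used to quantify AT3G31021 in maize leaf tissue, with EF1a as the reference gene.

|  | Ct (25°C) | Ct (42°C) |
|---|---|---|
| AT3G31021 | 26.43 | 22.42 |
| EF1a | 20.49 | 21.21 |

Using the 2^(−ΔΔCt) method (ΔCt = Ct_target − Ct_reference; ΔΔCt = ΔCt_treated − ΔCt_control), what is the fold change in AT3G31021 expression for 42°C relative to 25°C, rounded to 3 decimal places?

26.538

ΔCt(25°C) = 26.430 − 20.490 = 5.940
ΔCt(42°C) = 22.420 − 21.210 = 1.210
ΔΔCt = 1.210 − 5.940 = -4.730
Fold change = 2^(−(-4.730)) = 2^4.730 = 26.5382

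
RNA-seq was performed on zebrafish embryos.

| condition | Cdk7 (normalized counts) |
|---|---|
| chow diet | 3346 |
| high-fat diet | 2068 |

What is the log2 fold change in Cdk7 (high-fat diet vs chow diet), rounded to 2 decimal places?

-0.69

Fold change = 2068 / 3346 = 0.6181
log2(0.6181) = -0.694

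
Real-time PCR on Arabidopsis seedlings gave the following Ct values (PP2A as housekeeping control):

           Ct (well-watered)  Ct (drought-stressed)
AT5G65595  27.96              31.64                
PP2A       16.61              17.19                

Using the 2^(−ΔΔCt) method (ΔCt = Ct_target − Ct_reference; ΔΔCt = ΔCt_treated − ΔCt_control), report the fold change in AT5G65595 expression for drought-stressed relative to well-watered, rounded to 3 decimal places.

0.117

ΔCt(well-watered) = 27.960 − 16.610 = 11.350
ΔCt(drought-stressed) = 31.640 − 17.190 = 14.450
ΔΔCt = 14.450 − 11.350 = 3.100
Fold change = 2^(−3.100) = 0.1166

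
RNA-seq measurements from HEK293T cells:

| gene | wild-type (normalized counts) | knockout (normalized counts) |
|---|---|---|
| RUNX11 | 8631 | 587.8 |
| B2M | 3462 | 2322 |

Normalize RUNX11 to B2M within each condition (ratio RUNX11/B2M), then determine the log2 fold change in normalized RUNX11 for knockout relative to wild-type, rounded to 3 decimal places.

RUNX11/B2M (wild-type) = 8631 / 3462 = 2.4931
RUNX11/B2M (knockout) = 587.8 / 2322 = 0.25314
Fold change = 0.25314 / 2.4931 = 0.1015
log2(0.1015) = -3.2999

-3.300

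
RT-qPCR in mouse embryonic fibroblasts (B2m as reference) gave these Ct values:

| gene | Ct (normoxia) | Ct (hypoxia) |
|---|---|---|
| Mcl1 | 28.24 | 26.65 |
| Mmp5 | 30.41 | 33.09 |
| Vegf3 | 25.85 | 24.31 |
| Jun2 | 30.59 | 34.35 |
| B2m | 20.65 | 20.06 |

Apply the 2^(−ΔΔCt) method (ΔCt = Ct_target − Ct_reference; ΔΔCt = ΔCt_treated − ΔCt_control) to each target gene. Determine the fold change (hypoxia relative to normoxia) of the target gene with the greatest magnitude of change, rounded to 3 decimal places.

Mcl1: ΔΔCt = (26.65−20.06) − (28.24−20.65) = 6.59 − 7.59 = -1.00; fold change = 2^1.00 = 2.000
Mmp5: ΔΔCt = (33.09−20.06) − (30.41−20.65) = 13.03 − 9.76 = 3.27; fold change = 2^-3.27 = 0.104
Vegf3: ΔΔCt = (24.31−20.06) − (25.85−20.65) = 4.25 − 5.20 = -0.95; fold change = 2^0.95 = 1.932
Jun2: ΔΔCt = (34.35−20.06) − (30.59−20.65) = 14.29 − 9.94 = 4.35; fold change = 2^-4.35 = 0.049
Jun2 has the largest |ΔΔCt| = 4.35.

0.049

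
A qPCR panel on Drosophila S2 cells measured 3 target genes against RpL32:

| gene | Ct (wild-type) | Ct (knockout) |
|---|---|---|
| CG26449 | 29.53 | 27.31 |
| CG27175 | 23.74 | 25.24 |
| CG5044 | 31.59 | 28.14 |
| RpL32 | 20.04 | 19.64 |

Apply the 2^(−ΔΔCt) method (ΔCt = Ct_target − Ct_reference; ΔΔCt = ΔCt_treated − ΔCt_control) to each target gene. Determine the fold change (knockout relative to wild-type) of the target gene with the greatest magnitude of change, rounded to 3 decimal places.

CG26449: ΔΔCt = (27.31−19.64) − (29.53−20.04) = 7.67 − 9.49 = -1.82; fold change = 2^1.82 = 3.531
CG27175: ΔΔCt = (25.24−19.64) − (23.74−20.04) = 5.60 − 3.70 = 1.90; fold change = 2^-1.90 = 0.268
CG5044: ΔΔCt = (28.14−19.64) − (31.59−20.04) = 8.50 − 11.55 = -3.05; fold change = 2^3.05 = 8.282
CG5044 has the largest |ΔΔCt| = 3.05.

8.282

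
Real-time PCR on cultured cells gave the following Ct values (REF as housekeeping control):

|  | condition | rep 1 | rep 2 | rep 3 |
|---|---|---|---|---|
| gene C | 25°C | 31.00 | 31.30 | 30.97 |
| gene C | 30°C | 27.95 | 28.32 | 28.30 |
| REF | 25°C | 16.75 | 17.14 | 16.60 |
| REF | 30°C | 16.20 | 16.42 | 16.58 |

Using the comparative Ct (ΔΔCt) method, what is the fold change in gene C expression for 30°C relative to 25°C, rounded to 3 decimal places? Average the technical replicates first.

Mean Ct: gene C 25°C 31.090; gene C 30°C 28.190; REF 25°C 16.830; REF 30°C 16.400
ΔCt(25°C) = 31.090 − 16.830 = 14.260
ΔCt(30°C) = 28.190 − 16.400 = 11.790
ΔΔCt = 11.790 − 14.260 = -2.470
Fold change = 2^(−(-2.470)) = 2^2.470 = 5.5404

5.540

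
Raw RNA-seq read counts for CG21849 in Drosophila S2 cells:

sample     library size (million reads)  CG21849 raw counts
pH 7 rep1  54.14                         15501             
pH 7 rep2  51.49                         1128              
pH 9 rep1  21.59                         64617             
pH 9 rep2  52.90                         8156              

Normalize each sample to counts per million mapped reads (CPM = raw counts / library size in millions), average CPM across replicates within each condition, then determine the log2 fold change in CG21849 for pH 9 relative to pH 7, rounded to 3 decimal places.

3.352

CPM(pH 7 rep1) = 15501 / 54.14 = 286.3133
CPM(pH 7 rep2) = 1128 / 51.49 = 21.9072
CPM(pH 9 rep1) = 64617 / 21.59 = 2992.9134
CPM(pH 9 rep2) = 8156 / 52.90 = 154.1777
mean CPM(pH 7) = 154.1102; mean CPM(pH 9) = 1573.5455
Fold change = 1573.5455 / 154.1102 = 10.21052
log2(10.21052) = 3.3520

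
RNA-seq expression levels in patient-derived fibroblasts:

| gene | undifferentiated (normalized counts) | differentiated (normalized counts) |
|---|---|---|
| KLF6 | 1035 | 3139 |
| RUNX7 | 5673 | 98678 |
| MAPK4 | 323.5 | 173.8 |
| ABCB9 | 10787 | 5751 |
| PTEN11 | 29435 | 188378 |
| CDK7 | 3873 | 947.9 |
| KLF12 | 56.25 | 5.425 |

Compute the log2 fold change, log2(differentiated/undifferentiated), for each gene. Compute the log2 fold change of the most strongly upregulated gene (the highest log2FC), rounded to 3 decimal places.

4.121

log2(3139/1035) = 1.601  (KLF6)
log2(98678/5673) = 4.121  (RUNX7)
log2(173.8/323.5) = -0.896  (MAPK4)
log2(5751/10787) = -0.907  (ABCB9)
log2(188378/29435) = 2.678  (PTEN11)
log2(947.9/3873) = -2.031  (CDK7)
log2(5.425/56.25) = -3.374  (KLF12)
RUNX7 is most strongly upregulated.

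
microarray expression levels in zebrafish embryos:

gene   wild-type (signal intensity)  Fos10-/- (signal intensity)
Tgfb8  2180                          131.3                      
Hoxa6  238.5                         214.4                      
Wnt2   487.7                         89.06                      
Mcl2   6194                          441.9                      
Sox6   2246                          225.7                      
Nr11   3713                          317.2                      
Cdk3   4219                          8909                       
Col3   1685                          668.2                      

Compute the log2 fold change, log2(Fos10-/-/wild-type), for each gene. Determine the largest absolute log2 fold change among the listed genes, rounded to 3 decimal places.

4.053

log2(131.3/2180) = -4.053  (Tgfb8)
log2(214.4/238.5) = -0.154  (Hoxa6)
log2(89.06/487.7) = -2.453  (Wnt2)
log2(441.9/6194) = -3.809  (Mcl2)
log2(225.7/2246) = -3.315  (Sox6)
log2(317.2/3713) = -3.549  (Nr11)
log2(8909/4219) = 1.078  (Cdk3)
log2(668.2/1685) = -1.334  (Col3)
The largest magnitude belongs to Tgfb8.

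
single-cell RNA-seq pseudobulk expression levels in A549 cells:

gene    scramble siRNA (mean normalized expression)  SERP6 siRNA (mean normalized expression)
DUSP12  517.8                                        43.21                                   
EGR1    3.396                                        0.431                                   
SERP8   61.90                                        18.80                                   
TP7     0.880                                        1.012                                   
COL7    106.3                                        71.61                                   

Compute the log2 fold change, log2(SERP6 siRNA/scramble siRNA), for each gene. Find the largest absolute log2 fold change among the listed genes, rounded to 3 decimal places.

3.583

log2(43.21/517.8) = -3.583  (DUSP12)
log2(0.431/3.396) = -2.978  (EGR1)
log2(18.80/61.90) = -1.719  (SERP8)
log2(1.012/0.880) = 0.202  (TP7)
log2(71.61/106.3) = -0.570  (COL7)
The largest magnitude belongs to DUSP12.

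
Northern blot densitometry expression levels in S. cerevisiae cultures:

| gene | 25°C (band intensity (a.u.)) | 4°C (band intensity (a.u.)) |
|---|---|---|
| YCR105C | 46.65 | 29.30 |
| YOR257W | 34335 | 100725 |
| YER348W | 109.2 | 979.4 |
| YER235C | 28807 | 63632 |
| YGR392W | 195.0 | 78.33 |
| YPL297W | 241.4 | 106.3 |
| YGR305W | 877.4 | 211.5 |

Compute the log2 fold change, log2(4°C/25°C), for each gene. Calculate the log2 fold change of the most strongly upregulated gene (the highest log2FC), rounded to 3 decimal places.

3.165

log2(29.30/46.65) = -0.671  (YCR105C)
log2(100725/34335) = 1.553  (YOR257W)
log2(979.4/109.2) = 3.165  (YER348W)
log2(63632/28807) = 1.143  (YER235C)
log2(78.33/195.0) = -1.316  (YGR392W)
log2(106.3/241.4) = -1.183  (YPL297W)
log2(211.5/877.4) = -2.053  (YGR305W)
YER348W is most strongly upregulated.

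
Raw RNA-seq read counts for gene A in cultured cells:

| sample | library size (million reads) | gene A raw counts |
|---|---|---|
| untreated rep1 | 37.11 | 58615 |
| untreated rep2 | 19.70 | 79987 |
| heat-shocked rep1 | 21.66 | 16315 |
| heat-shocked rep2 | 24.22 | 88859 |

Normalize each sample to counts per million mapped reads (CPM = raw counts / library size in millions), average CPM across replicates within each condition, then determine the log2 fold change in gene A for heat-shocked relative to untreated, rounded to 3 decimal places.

CPM(untreated rep1) = 58615 / 37.11 = 1579.4934
CPM(untreated rep2) = 79987 / 19.70 = 4060.2538
CPM(heat-shocked rep1) = 16315 / 21.66 = 753.2318
CPM(heat-shocked rep2) = 88859 / 24.22 = 3668.8274
mean CPM(untreated) = 2819.8736; mean CPM(heat-shocked) = 2211.0296
Fold change = 2211.0296 / 2819.8736 = 0.78409
log2(0.78409) = -0.3509

-0.351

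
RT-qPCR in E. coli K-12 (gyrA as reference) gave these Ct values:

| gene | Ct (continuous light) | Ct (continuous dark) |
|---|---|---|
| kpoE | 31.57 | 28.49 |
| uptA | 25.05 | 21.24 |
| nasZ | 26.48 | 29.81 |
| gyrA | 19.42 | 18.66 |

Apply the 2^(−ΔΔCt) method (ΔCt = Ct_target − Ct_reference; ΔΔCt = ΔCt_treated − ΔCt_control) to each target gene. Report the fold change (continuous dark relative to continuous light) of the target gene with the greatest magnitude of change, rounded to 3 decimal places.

kpoE: ΔΔCt = (28.49−18.66) − (31.57−19.42) = 9.83 − 12.15 = -2.32; fold change = 2^2.32 = 4.993
uptA: ΔΔCt = (21.24−18.66) − (25.05−19.42) = 2.58 − 5.63 = -3.05; fold change = 2^3.05 = 8.282
nasZ: ΔΔCt = (29.81−18.66) − (26.48−19.42) = 11.15 − 7.06 = 4.09; fold change = 2^-4.09 = 0.059
nasZ has the largest |ΔΔCt| = 4.09.

0.059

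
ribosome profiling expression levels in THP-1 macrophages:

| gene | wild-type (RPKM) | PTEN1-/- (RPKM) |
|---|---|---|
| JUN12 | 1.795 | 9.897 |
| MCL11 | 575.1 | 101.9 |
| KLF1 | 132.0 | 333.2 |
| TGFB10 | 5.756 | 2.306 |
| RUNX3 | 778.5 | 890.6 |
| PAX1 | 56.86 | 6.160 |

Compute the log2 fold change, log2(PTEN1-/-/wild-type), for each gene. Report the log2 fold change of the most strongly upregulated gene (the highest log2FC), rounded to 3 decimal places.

log2(9.897/1.795) = 2.463  (JUN12)
log2(101.9/575.1) = -2.497  (MCL11)
log2(333.2/132.0) = 1.336  (KLF1)
log2(2.306/5.756) = -1.320  (TGFB10)
log2(890.6/778.5) = 0.194  (RUNX3)
log2(6.160/56.86) = -3.206  (PAX1)
JUN12 is most strongly upregulated.

2.463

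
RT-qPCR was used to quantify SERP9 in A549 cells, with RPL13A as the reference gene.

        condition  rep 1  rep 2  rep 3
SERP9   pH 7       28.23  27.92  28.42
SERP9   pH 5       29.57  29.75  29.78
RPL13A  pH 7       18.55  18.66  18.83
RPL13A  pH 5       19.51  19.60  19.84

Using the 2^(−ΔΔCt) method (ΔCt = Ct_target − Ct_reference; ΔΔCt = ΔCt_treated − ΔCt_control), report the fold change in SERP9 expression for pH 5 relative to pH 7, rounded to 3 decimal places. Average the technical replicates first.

0.688

Mean Ct: SERP9 pH 7 28.190; SERP9 pH 5 29.700; RPL13A pH 7 18.680; RPL13A pH 5 19.650
ΔCt(pH 7) = 28.190 − 18.680 = 9.510
ΔCt(pH 5) = 29.700 − 19.650 = 10.050
ΔΔCt = 10.050 − 9.510 = 0.540
Fold change = 2^(−0.540) = 0.6878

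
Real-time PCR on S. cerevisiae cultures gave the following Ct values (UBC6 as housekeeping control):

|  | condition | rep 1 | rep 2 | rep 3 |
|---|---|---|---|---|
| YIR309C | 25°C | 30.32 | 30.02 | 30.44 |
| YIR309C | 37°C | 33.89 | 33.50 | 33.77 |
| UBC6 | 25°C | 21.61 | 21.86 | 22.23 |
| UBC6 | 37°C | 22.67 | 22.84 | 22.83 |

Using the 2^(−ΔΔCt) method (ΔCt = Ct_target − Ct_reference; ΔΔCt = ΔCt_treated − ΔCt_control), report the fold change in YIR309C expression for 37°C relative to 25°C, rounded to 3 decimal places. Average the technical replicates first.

0.167

Mean Ct: YIR309C 25°C 30.260; YIR309C 37°C 33.720; UBC6 25°C 21.900; UBC6 37°C 22.780
ΔCt(25°C) = 30.260 − 21.900 = 8.360
ΔCt(37°C) = 33.720 − 22.780 = 10.940
ΔΔCt = 10.940 − 8.360 = 2.580
Fold change = 2^(−2.580) = 0.1672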